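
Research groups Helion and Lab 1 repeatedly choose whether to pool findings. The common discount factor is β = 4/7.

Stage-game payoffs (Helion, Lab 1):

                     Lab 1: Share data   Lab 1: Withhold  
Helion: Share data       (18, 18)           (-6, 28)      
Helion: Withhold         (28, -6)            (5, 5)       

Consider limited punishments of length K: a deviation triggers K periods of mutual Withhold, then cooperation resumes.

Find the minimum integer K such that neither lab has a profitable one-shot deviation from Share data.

2

IC: β(1−β^K)/(1−β) ≥ (28−18)/(18−5) = 10/13.
With β = 4/7: need 1 − β^K ≥ 10/13·(1−4/7)/(4/7), i.e. β^K ≤ 0.4231.
Since (4/7)^1 = 0.5714 and (4/7)^2 = 0.3265, the smallest such K is 2.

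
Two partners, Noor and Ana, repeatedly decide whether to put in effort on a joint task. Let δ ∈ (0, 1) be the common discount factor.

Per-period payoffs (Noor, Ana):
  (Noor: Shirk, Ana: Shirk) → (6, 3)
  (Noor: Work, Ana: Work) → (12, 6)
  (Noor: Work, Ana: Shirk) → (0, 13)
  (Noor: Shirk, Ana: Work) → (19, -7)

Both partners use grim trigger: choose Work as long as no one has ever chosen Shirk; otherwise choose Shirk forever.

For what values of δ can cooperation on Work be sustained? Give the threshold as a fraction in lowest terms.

Noor's threshold: (19−12)/(19−6) = 7/13.
Ana's threshold: (13−6)/(13−3) = 7/10.
7/13 < 7/10, so Ana binds and δ* = 7/10.

7/10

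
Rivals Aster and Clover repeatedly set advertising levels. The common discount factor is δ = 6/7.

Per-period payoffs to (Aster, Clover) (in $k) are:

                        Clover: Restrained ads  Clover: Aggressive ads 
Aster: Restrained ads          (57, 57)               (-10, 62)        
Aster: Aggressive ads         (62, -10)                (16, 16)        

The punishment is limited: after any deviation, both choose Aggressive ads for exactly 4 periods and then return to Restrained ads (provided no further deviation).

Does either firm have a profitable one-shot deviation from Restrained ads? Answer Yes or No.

IC: δ+…+δ^4 ≥ (62−57)/(57−16) = 5/41.
At δ = 6/7: partial sum = 2.7613 ≥ 0.1220. Cooperation sustainable.

No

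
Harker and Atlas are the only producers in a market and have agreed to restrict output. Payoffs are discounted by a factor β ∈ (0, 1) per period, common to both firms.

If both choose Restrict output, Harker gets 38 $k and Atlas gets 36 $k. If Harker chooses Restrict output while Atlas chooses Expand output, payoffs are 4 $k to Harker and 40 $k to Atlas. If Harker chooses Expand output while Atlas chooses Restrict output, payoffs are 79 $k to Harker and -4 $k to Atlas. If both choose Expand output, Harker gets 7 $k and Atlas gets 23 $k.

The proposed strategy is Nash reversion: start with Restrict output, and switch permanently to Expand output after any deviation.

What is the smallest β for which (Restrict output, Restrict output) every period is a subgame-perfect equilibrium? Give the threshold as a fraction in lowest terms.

For Harker: deviation gain 79−38 = 41, per-period punishment loss 38−7 = 31. IC gives β ≥ 41/72.
For Atlas: gain 4, loss 13 per period, so β ≥ 4/17.
The tighter constraint is Harker's, so cooperation needs β ≥ 41/72.

41/72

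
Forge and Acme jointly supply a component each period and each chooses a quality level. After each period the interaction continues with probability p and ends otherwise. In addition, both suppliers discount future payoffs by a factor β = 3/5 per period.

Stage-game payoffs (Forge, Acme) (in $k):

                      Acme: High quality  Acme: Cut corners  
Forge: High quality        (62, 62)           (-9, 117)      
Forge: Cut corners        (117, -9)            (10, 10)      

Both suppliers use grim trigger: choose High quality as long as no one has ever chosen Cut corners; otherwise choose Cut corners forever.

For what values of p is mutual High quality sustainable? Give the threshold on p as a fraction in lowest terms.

275/321

With continuation probability p and discount β, the effective per-period discount factor is βp.
Grim-trigger IC: βp ≥ (117−62)/(117−10) = 55/107.
So p ≥ (55/107)/(3/5) = 275/321.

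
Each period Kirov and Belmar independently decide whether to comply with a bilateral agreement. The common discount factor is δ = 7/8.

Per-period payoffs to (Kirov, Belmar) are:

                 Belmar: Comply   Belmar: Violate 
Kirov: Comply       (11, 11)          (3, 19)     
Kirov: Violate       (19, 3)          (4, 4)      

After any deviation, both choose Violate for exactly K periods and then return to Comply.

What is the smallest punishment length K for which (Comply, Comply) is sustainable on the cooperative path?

2

No profitable deviation requires (11−4)(δ+…+δ^K) ≥ 19−11, i.e. δ+…+δ^K ≥ 8/7 ≈ 1.1429.
With δ = 7/8, the partial sums are K=1: 0.8750, K=2: 1.6406.
K = 2 is the first length at which the sum reaches 1.1429.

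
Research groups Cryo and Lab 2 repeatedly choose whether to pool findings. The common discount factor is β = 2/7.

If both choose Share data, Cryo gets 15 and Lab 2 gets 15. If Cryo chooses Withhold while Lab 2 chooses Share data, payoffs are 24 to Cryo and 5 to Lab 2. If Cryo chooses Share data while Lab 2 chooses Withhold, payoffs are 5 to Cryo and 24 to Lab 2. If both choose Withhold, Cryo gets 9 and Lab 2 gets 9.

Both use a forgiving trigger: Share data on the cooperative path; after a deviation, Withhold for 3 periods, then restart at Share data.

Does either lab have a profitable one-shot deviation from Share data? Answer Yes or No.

Yes

IC: β+…+β^3 ≥ (24−15)/(15−9) = 3/2.
At β = 2/7: partial sum = 0.3907 < 1.5000. Cooperation not sustainable.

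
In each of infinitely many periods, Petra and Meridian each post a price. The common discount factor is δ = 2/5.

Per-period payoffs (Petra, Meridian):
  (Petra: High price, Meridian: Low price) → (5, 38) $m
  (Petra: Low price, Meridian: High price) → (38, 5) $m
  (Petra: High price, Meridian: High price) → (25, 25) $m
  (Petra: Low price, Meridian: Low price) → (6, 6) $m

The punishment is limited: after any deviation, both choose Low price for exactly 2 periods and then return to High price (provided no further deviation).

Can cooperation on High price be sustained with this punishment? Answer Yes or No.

No

A one-shot deviation gives 38 now, then 6 for 2 periods, then back to 25.
Gain from deviating: (38−25) today; loss: (25−6) in each of the next 2 periods.
No-deviation condition: (25−6)(δ+…+δ^2) ≥ 38−25, i.e. δ+…+δ^2 ≥ 13/19.
At δ = 2/5: δ+…+δ^2 = 0.5600 < 0.6842.
So cooperation is not sustainable.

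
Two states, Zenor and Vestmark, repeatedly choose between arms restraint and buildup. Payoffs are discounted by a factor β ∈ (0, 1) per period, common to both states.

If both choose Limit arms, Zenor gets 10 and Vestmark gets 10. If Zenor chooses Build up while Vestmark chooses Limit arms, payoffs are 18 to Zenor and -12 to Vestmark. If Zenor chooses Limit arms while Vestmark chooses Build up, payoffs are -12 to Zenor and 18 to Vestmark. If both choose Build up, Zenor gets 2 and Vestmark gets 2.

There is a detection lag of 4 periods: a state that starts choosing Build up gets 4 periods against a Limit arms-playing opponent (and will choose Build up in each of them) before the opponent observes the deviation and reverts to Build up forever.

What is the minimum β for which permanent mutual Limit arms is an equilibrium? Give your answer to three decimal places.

Deviating for the 4 undetected periods gains 18−10 = 8 per period over cooperation, then loses 10−2 = 8 per period forever once punishment starts.
Gain: 8(1 + β + … + β^3); loss: 8·β^4/(1−β).
No profitable deviation ⇔ 8(1−β^4) ≤ 8·β^4, i.e. β^4 ≥ 8/(8+8) = 1/2.
Hence β ≥ (1/2)^(1/4) ≈ 0.841.

0.841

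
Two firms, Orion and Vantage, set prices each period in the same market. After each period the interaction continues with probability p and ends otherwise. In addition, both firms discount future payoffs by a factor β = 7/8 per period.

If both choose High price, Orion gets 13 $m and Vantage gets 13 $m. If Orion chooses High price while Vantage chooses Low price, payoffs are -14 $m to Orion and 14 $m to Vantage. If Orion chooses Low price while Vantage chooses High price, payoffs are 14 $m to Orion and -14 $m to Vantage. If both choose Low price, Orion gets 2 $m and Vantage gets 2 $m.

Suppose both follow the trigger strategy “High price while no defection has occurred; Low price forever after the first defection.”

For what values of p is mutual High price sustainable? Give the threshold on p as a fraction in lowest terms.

Expected continuation weight on next period's payoff is β·p = 7/8·p, which plays the role of the discount factor.
Cooperation requires 7/8·p ≥ (14−13)/(14−2) = 1/12, hence p ≥ 2/21.

2/21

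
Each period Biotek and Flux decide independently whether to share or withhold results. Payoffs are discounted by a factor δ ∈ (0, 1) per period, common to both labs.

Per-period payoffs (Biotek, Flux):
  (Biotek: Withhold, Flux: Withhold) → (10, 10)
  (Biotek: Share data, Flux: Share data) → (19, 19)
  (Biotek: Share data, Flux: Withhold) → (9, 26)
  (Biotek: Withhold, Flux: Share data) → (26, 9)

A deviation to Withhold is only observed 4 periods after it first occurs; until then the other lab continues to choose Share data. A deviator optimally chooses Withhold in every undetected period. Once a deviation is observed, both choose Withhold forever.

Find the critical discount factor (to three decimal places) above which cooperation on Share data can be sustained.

0.813

A deviator earns 26 for 4 periods, then 10 forever; cooperating earns 19 forever. Multiplying the IC by (1−δ):
19 ≥ 26(1−δ^4) + 10δ^4, so 16·δ^4 ≥ 7 and δ^4 ≥ 7/16.
δ ≥ (7/16)^(1/4) ≈ 0.813.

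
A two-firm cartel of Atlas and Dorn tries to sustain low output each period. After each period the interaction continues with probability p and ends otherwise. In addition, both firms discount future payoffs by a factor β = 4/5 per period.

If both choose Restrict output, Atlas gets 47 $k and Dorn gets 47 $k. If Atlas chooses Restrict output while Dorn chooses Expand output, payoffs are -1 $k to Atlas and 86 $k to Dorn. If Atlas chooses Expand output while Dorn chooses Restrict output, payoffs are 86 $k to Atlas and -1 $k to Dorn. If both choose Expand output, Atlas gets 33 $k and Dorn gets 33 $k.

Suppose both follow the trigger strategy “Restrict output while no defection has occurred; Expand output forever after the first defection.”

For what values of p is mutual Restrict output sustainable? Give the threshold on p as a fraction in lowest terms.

Expected continuation weight on next period's payoff is β·p = 4/5·p, which plays the role of the discount factor.
Cooperation requires 4/5·p ≥ (86−47)/(86−33) = 39/53, hence p ≥ 195/212.

195/212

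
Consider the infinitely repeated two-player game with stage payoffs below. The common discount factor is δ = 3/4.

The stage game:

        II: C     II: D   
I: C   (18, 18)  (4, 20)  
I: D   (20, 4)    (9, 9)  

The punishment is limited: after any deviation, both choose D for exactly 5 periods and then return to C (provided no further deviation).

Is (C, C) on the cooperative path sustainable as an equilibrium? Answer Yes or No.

IC: δ+…+δ^5 ≥ (20−18)/(18−9) = 2/9.
At δ = 3/4: partial sum = 2.2881 ≥ 0.2222. Cooperation sustainable.

Yes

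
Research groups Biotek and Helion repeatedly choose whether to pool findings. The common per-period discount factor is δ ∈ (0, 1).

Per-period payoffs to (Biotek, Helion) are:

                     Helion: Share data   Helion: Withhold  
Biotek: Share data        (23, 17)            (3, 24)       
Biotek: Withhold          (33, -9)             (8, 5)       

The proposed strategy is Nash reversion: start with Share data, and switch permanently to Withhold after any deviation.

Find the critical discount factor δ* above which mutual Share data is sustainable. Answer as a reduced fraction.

For Biotek: deviation gain 33−23 = 10, per-period punishment loss 23−8 = 15. IC gives δ ≥ 10/25 = 2/5.
For Helion: gain 7, loss 12 per period, so δ ≥ 7/19.
The tighter constraint is Biotek's, so cooperation needs δ ≥ 2/5.

2/5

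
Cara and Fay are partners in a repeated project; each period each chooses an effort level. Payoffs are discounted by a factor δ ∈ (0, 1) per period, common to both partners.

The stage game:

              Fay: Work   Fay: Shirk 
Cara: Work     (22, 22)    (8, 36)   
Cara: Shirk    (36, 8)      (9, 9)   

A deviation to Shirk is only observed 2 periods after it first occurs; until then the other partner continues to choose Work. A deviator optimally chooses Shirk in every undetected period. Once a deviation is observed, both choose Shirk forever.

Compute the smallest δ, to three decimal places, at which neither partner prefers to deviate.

Deviating for the 2 undetected periods gains 36−22 = 14 per period over cooperation, then loses 22−9 = 13 per period forever once punishment starts.
Gain: 14(1 + δ + … + δ^1); loss: 13·δ^2/(1−δ).
No profitable deviation ⇔ 14(1−δ^2) ≤ 13·δ^2, i.e. δ^2 ≥ 14/(14+13) = 14/27.
Hence δ ≥ (14/27)^(1/2) ≈ 0.720.

0.720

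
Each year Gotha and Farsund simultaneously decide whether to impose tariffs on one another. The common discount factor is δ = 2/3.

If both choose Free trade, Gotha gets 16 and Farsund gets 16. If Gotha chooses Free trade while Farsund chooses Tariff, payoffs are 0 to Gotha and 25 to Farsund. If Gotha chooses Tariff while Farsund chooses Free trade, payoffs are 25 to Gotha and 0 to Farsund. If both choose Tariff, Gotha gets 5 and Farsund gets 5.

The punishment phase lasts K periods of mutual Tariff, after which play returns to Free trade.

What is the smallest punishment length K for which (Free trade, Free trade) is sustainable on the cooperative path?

2

Need Σ_{k=1}^{K} δ^k ≥ (25−16)/(16−5) = 0.8182 at δ = 2/3.
At K = 1 the sum is 0.6667 < 0.8182; at K = 2 it is 1.1111 ≥ 0.8182.
So the minimum punishment length is K = 2.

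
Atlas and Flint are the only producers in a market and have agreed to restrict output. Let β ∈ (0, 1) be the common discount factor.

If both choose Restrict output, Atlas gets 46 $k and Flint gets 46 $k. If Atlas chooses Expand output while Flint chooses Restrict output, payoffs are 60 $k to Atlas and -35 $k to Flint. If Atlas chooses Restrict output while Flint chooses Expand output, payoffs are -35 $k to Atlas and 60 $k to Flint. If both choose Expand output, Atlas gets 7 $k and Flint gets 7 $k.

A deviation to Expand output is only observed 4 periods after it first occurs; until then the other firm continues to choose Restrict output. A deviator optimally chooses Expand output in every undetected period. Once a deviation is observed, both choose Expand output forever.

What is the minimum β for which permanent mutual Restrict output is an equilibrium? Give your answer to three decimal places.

0.717

A deviator earns 60 for 4 periods, then 7 forever; cooperating earns 46 forever. Multiplying the IC by (1−β):
46 ≥ 60(1−β^4) + 7β^4, so 53·β^4 ≥ 14 and β^4 ≥ 14/53.
β ≥ (14/53)^(1/4) ≈ 0.717.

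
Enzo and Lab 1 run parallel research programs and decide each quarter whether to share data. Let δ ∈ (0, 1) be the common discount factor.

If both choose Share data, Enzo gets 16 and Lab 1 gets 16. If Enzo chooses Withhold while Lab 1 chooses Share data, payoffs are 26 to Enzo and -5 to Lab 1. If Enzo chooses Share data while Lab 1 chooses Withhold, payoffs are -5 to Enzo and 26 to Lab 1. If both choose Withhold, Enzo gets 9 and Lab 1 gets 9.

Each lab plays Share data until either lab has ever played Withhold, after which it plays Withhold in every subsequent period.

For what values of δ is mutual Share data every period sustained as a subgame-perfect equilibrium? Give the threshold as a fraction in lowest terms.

16/(1−δ) ≥ 26 + 9δ/(1−δ)
16 ≥ 26 − 17δ
δ ≥ 10/17.

10/17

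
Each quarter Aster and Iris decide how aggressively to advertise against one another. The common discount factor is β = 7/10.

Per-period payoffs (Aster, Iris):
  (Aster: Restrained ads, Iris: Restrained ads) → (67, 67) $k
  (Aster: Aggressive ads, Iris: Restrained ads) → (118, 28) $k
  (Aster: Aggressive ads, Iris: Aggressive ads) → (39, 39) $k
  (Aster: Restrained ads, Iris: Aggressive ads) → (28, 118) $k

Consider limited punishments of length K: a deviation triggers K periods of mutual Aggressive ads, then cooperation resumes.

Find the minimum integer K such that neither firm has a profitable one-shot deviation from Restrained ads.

5

Need Σ_{k=1}^{K} β^k ≥ (118−67)/(67−39) = 1.8214 at β = 7/10.
At K = 4 the sum is 1.7731 < 1.8214; at K = 5 it is 1.9412 ≥ 1.8214.
So the minimum punishment length is K = 5.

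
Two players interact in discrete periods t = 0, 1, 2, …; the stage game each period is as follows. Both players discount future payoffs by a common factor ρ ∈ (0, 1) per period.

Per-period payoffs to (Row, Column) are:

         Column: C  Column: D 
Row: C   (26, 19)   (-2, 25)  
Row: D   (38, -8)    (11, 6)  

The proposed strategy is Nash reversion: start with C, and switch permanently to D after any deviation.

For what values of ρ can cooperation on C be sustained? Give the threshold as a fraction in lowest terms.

4/9

For Row: deviation gain 38−26 = 12, per-period punishment loss 26−11 = 15. IC gives ρ ≥ 12/27 = 4/9.
For Column: gain 6, loss 13 per period, so ρ ≥ 6/19.
The tighter constraint is Row's, so cooperation needs ρ ≥ 4/9.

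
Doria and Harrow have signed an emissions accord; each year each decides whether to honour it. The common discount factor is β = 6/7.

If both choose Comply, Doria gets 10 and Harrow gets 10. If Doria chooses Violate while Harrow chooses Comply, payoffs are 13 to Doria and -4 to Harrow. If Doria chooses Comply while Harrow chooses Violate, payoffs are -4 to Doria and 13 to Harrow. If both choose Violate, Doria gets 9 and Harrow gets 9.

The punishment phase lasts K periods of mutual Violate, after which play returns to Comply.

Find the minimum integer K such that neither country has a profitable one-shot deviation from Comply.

Need Σ_{k=1}^{K} β^k ≥ (13−10)/(10−9) = 3.0000 at β = 6/7.
At K = 4 the sum is 2.7613 < 3.0000; at K = 5 it is 3.2240 ≥ 3.0000.
So the minimum punishment length is K = 5.

5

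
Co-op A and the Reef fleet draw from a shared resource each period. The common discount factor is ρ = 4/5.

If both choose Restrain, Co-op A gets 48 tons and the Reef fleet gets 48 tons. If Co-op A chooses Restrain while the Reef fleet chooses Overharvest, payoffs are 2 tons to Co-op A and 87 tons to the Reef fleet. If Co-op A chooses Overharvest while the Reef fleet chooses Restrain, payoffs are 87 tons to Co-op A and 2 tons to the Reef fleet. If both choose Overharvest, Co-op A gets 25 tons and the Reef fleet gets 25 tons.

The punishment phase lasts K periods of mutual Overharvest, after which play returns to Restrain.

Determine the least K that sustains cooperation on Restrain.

IC: ρ(1−ρ^K)/(1−ρ) ≥ (87−48)/(48−25) = 39/23.
With ρ = 4/5: need 1 − ρ^K ≥ 39/23·(1−4/5)/(4/5), i.e. ρ^K ≤ 0.5761.
Since (4/5)^2 = 0.6400 and (4/5)^3 = 0.5120, the smallest such K is 3.

3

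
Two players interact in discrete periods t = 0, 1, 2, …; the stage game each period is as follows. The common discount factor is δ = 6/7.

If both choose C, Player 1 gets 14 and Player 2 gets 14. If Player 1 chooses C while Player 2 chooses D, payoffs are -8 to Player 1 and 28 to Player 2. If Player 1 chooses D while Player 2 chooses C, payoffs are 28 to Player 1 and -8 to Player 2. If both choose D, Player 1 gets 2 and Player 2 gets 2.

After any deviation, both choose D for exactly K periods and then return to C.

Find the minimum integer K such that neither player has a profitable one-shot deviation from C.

2

No profitable deviation requires (14−2)(δ+…+δ^K) ≥ 28−14, i.e. δ+…+δ^K ≥ 7/6 ≈ 1.1667.
With δ = 6/7, the partial sums are K=1: 0.8571, K=2: 1.5918.
K = 2 is the first length at which the sum reaches 1.1667.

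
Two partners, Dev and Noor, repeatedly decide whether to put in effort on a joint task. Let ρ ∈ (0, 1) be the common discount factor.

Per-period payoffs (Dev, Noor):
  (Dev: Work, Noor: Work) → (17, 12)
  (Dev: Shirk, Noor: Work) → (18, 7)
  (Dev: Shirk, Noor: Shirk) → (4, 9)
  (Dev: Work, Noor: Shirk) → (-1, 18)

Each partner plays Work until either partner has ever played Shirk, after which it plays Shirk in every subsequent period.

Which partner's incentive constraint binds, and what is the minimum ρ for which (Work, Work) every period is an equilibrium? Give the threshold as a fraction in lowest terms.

For Dev: deviation gain 18−17 = 1, per-period punishment loss 17−4 = 13. IC gives ρ ≥ 1/14.
For Noor: gain 6, loss 3 per period, so ρ ≥ 6/9 = 2/3.
The tighter constraint is Noor's, so cooperation needs ρ ≥ 2/3.

Noor; ρ ≥ 2/3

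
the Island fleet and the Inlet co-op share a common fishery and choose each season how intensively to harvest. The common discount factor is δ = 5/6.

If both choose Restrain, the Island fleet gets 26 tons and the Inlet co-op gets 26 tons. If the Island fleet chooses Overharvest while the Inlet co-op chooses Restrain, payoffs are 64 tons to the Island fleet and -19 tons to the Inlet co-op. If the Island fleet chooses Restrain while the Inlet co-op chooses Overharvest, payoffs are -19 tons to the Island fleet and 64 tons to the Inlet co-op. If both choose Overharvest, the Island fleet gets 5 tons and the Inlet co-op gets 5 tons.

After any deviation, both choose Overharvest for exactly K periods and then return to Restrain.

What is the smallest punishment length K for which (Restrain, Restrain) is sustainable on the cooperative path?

3

IC: δ(1−δ^K)/(1−δ) ≥ (64−26)/(26−5) = 38/21.
With δ = 5/6: need 1 − δ^K ≥ 38/21·(1−5/6)/(5/6), i.e. δ^K ≤ 0.6381.
Since (5/6)^2 = 0.6944 and (5/6)^3 = 0.5787, the smallest such K is 3.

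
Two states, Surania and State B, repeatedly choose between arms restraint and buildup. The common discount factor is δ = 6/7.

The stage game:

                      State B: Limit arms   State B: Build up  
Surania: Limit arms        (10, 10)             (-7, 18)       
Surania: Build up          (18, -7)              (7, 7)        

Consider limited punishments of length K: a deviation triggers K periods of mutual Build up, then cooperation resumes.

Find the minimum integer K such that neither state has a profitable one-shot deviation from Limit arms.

4

IC: δ(1−δ^K)/(1−δ) ≥ (18−10)/(10−7) = 8/3.
With δ = 6/7: need 1 − δ^K ≥ 8/3·(1−6/7)/(6/7), i.e. δ^K ≤ 0.5556.
Since (6/7)^3 = 0.6297 and (6/7)^4 = 0.5398, the smallest such K is 4.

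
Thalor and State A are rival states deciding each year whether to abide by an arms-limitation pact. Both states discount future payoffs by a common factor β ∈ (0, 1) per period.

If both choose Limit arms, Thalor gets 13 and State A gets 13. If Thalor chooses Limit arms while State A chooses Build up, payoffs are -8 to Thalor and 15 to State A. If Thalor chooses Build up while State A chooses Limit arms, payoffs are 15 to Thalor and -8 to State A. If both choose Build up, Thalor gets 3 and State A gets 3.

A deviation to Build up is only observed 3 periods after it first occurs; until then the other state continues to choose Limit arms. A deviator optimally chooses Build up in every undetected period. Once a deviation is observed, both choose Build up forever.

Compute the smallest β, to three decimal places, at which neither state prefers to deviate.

0.550

The best deviation is to choose Build up for all 3 undetected periods, earning 15 each, then 3 forever once detected.
Deviation value: 15(1−β^3)/(1−β) + 3β^3/(1−β); cooperation value: 13/(1−β).
IC: 13 ≥ 15(1−β^3) + 3β^3 = 15 − 12β^3.
So β^3 ≥ 2/12 = 1/6, giving β ≥ (1/6)^(1/3) ≈ 0.550.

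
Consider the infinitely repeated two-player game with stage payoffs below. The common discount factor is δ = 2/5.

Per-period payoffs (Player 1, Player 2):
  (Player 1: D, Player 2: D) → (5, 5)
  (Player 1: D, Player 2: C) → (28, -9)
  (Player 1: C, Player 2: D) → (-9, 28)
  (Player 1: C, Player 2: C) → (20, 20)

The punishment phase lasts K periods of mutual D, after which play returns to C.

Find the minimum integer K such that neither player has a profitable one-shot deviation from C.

2

IC: δ(1−δ^K)/(1−δ) ≥ (28−20)/(20−5) = 8/15.
With δ = 2/5: need 1 − δ^K ≥ 8/15·(1−2/5)/(2/5), i.e. δ^K ≤ 0.2000.
Since (2/5)^1 = 0.4000 and (2/5)^2 = 0.1600, the smallest such K is 2.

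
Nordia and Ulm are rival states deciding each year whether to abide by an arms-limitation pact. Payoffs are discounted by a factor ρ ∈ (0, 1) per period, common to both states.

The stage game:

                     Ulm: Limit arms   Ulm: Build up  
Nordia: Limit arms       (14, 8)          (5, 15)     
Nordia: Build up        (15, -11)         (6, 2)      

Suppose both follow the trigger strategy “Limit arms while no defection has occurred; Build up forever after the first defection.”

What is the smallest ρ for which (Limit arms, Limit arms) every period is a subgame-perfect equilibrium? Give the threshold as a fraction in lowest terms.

For Nordia: deviation gain 15−14 = 1, per-period punishment loss 14−6 = 8. IC gives ρ ≥ 1/9.
For Ulm: gain 7, loss 6 per period, so ρ ≥ 7/13.
The tighter constraint is Ulm's, so cooperation needs ρ ≥ 7/13.

7/13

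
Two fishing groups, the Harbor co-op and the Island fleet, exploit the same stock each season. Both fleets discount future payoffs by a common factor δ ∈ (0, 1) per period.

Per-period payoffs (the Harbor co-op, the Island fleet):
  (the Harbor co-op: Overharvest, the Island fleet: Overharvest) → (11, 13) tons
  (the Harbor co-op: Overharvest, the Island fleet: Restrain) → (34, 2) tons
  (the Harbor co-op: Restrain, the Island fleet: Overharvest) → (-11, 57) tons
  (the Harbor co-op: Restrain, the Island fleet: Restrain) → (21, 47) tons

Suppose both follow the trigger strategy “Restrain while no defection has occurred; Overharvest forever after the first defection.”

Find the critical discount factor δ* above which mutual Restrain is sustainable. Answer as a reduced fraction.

the Harbor co-op: cooperation gives 21 each period; deviation gives 34 once then 11 forever.
  21/(1−δ) ≥ 34 + 11δ/(1−δ) ⇒ δ ≥ 13/23.
the Island fleet: cooperation gives 47 each period; deviation gives 57 once then 13 forever.
  δ ≥ 10/44 = 5/22.
Both must hold, so the binding constraint is the Harbor co-op's: δ ≥ 13/23.

13/23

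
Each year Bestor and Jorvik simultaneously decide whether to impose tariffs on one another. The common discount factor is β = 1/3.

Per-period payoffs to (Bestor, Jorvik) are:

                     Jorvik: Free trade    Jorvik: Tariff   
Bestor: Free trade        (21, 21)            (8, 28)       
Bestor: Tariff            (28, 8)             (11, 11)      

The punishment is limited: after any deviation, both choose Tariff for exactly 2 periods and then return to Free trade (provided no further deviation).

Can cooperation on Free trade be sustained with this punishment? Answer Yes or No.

No

IC: β+…+β^2 ≥ (28−21)/(21−11) = 7/10.
At β = 1/3: partial sum = 0.4444 < 0.7000. Cooperation not sustainable.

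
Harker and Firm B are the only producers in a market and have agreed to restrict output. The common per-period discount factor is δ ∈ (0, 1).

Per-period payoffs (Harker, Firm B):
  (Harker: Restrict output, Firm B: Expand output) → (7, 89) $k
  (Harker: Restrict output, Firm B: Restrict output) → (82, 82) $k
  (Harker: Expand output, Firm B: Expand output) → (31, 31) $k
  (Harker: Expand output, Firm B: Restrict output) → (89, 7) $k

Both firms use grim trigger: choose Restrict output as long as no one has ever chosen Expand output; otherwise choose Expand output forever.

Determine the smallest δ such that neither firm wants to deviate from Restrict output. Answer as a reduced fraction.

7/58

One-period gain from deviating is 89 − 82 = 7. The loss is 82 − 31 = 51 in every subsequent period, with present value 51·δ/(1−δ).
Deviation is unprofitable when 51·δ/(1−δ) ≥ 7, i.e. δ/(1−δ) ≥ 7/51.
Equivalently δ ≥ 7/(7+51) = 7/58.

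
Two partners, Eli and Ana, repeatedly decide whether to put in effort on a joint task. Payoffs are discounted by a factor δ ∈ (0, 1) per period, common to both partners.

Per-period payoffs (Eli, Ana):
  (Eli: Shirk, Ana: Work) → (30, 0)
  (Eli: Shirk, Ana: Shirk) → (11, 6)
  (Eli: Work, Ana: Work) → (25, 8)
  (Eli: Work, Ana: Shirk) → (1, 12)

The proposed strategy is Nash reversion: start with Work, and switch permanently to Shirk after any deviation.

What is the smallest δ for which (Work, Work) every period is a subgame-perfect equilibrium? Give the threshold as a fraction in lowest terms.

2/3

For Eli: deviation gain 30−25 = 5, per-period punishment loss 25−11 = 14. IC gives δ ≥ 5/19.
For Ana: gain 4, loss 2 per period, so δ ≥ 4/6 = 2/3.
The tighter constraint is Ana's, so cooperation needs δ ≥ 2/3.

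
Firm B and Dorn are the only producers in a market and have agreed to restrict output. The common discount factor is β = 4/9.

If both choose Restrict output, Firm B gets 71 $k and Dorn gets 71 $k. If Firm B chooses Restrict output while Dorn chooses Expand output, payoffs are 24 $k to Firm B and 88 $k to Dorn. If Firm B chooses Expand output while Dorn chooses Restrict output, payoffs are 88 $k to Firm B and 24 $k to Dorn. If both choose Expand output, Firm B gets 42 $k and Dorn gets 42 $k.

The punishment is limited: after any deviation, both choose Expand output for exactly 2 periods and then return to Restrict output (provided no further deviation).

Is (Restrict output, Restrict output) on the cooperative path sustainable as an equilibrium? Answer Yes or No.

A one-shot deviation gives 88 now, then 42 for 2 periods, then back to 71.
Gain from deviating: (88−71) today; loss: (71−42) in each of the next 2 periods.
No-deviation condition: (71−42)(β+…+β^2) ≥ 88−71, i.e. β+…+β^2 ≥ 17/29.
At β = 4/9: β+…+β^2 = 0.6420 ≥ 0.5862.
So cooperation is sustainable.

Yes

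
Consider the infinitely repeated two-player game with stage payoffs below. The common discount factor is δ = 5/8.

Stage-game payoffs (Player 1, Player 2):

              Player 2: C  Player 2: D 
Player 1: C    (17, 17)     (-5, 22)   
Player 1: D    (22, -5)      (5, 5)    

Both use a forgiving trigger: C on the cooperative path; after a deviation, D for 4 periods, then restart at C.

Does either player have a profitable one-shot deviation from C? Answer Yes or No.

Comparing payoff streams over the 5 periods until play realigns: cooperate → 17(1+δ+…+δ^4); deviate → 22 + 5(δ+…+δ^4).
Cooperation is sustained iff (17−5)(δ+…+δ^4) ≥ 22−17.
δ+…+δ^4 = 5/8·(1−(5/8)^4)/(1−5/8) = 1.4124, and (22−17)/(17−5) = 0.4167.
1.4124 ≥ 0.4167, so cooperation is sustainable.

No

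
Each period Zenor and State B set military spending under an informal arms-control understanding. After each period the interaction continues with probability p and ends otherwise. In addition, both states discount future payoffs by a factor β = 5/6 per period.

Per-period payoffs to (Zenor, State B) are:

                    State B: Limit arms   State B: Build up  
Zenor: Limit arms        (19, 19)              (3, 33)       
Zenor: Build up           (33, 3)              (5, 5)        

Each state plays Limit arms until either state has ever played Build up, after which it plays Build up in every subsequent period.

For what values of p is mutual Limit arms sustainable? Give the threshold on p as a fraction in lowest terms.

With continuation probability p and discount β, the effective per-period discount factor is βp.
Grim-trigger IC: βp ≥ (33−19)/(33−5) = 1/2.
So p ≥ (1/2)/(5/6) = 3/5.

3/5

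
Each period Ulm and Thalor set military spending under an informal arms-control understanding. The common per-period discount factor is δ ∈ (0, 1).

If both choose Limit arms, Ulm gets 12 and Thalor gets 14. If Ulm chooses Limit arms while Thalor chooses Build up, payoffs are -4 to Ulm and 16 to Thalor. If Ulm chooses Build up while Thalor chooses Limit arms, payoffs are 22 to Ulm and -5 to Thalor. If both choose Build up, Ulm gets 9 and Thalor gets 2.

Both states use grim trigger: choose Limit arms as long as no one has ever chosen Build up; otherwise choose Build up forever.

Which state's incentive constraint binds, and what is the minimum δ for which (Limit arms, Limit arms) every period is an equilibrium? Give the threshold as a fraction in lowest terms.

Ulm; δ ≥ 10/13

Ulm's threshold: (22−12)/(22−9) = 10/13.
Thalor's threshold: (16−14)/(16−2) = 1/7.
10/13 > 1/7, so Ulm binds and δ* = 10/13.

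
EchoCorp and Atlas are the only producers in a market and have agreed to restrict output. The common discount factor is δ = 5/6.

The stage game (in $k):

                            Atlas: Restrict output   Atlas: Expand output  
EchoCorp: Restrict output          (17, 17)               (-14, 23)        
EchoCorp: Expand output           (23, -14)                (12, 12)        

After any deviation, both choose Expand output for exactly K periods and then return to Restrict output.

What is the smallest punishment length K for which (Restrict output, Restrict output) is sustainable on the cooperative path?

2

Need Σ_{k=1}^{K} δ^k ≥ (23−17)/(17−12) = 1.2000 at δ = 5/6.
At K = 1 the sum is 0.8333 < 1.2000; at K = 2 it is 1.5278 ≥ 1.2000.
So the minimum punishment length is K = 2.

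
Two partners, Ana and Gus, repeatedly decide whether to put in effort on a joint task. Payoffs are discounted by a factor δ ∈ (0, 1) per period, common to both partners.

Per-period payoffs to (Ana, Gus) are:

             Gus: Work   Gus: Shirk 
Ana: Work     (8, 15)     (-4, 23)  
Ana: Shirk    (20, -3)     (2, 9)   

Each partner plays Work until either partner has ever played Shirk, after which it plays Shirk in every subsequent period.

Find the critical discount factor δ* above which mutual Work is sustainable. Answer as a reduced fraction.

Ana's threshold: (20−8)/(20−2) = 2/3.
Gus's threshold: (23−15)/(23−9) = 4/7.
2/3 > 4/7, so Ana binds and δ* = 2/3.

2/3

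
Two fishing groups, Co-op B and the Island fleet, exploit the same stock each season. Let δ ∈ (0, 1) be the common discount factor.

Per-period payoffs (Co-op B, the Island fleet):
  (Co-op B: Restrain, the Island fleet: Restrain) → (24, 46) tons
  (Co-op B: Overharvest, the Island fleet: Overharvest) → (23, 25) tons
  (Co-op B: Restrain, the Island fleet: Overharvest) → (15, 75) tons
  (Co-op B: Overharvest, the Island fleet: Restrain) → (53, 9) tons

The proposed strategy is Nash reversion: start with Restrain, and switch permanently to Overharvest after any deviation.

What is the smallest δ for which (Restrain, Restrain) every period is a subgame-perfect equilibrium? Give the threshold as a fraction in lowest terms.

Co-op B: cooperation gives 24 each period; deviation gives 53 once then 23 forever.
  24/(1−δ) ≥ 53 + 23δ/(1−δ) ⇒ δ ≥ 29/30.
the Island fleet: cooperation gives 46 each period; deviation gives 75 once then 25 forever.
  δ ≥ 29/50.
Both must hold, so the binding constraint is Co-op B's: δ ≥ 29/30.

29/30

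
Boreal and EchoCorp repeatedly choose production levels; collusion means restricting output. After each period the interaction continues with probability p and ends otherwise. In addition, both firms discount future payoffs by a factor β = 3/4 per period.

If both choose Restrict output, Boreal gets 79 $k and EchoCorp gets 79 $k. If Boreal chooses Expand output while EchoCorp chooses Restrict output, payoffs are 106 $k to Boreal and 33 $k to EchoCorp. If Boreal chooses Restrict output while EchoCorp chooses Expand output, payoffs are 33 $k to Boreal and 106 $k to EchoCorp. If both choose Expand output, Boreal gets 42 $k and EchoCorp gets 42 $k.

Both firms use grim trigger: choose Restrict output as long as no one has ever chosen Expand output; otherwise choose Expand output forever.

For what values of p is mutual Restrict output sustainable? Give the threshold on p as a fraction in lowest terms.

9/16

Expected continuation weight on next period's payoff is β·p = 3/4·p, which plays the role of the discount factor.
Cooperation requires 3/4·p ≥ (106−79)/(106−42) = 27/64, hence p ≥ 9/16.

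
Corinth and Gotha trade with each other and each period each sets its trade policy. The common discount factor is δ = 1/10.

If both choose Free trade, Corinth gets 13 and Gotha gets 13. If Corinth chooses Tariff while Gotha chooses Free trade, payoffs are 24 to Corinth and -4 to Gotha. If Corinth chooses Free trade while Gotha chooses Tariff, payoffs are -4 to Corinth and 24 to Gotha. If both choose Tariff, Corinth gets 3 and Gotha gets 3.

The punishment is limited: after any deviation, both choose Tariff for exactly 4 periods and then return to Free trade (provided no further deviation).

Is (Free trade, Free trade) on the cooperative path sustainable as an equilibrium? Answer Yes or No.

No

A one-shot deviation gives 24 now, then 3 for 4 periods, then back to 13.
Gain from deviating: (24−13) today; loss: (13−3) in each of the next 4 periods.
No-deviation condition: (13−3)(δ+…+δ^4) ≥ 24−13, i.e. δ+…+δ^4 ≥ 11/10.
At δ = 1/10: δ+…+δ^4 = 0.1111 < 1.1000.
So cooperation is not sustainable.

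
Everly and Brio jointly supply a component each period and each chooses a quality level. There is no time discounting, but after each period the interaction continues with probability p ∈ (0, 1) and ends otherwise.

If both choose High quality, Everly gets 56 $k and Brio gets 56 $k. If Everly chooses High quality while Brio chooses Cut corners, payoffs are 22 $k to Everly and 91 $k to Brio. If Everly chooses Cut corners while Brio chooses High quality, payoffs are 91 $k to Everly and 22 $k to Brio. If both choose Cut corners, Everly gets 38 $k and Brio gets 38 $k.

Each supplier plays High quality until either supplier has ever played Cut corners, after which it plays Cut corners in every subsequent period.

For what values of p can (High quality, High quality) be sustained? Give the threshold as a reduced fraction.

Expected cooperation value is 56 + p·56 + p²·56 + … = 56/(1−p); deviation gives 91 + p·38/(1−p).
56 ≥ 91(1−p) + 38p ⇒ 53p ≥ 35 ⇒ p ≥ 35/53.

35/53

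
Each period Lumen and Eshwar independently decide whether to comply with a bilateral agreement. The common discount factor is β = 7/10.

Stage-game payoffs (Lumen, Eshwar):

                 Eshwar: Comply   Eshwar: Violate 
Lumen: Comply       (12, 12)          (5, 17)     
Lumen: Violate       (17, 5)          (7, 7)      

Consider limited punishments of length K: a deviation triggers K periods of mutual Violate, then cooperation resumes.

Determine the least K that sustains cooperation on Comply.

No profitable deviation requires (12−7)(β+…+β^K) ≥ 17−12, i.e. β+…+β^K ≥ 1 ≈ 1.0000.
With β = 7/10, the partial sums are K=1: 0.7000, K=2: 1.1900.
K = 2 is the first length at which the sum reaches 1.0000.

2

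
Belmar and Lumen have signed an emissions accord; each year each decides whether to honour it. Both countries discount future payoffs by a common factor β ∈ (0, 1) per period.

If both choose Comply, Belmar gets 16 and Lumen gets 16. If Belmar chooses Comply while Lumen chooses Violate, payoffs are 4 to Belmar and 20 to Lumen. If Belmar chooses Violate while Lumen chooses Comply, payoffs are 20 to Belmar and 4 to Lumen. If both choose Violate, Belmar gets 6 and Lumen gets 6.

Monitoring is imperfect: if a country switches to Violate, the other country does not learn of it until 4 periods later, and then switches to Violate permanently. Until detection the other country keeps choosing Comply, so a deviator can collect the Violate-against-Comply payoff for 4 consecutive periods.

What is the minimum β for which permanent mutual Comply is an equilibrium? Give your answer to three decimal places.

A deviator earns 20 for 4 periods, then 6 forever; cooperating earns 16 forever. Multiplying the IC by (1−β):
16 ≥ 20(1−β^4) + 6β^4, so 14·β^4 ≥ 4 and β^4 ≥ 2/7.
β ≥ (2/7)^(1/4) ≈ 0.731.

0.731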